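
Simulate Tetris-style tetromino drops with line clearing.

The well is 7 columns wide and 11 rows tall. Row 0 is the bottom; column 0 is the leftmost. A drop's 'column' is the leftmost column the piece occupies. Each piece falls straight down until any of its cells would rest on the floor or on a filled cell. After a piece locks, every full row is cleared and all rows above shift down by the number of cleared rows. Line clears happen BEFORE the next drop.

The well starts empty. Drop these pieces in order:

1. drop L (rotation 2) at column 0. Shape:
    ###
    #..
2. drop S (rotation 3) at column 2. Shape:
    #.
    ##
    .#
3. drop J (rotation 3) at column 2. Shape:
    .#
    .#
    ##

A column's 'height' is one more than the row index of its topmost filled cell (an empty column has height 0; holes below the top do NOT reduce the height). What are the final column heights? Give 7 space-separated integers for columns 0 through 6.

Drop 1: L rot2 at col 0 lands with bottom-row=0; cleared 0 line(s) (total 0); column heights now [2 2 2 0 0 0 0], max=2
Drop 2: S rot3 at col 2 lands with bottom-row=1; cleared 0 line(s) (total 0); column heights now [2 2 4 3 0 0 0], max=4
Drop 3: J rot3 at col 2 lands with bottom-row=4; cleared 0 line(s) (total 0); column heights now [2 2 5 7 0 0 0], max=7

Answer: 2 2 5 7 0 0 0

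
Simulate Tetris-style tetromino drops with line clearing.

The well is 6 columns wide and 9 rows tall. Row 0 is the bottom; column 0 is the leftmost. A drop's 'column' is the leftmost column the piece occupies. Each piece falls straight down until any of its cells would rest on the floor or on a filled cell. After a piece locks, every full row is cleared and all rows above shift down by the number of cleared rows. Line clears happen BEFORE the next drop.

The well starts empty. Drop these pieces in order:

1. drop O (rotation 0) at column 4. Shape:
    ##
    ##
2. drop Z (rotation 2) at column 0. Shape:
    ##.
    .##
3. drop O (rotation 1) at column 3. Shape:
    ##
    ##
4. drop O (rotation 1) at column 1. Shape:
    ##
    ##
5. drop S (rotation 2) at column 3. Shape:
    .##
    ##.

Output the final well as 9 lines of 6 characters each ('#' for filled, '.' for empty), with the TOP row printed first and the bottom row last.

Drop 1: O rot0 at col 4 lands with bottom-row=0; cleared 0 line(s) (total 0); column heights now [0 0 0 0 2 2], max=2
Drop 2: Z rot2 at col 0 lands with bottom-row=0; cleared 0 line(s) (total 0); column heights now [2 2 1 0 2 2], max=2
Drop 3: O rot1 at col 3 lands with bottom-row=2; cleared 0 line(s) (total 0); column heights now [2 2 1 4 4 2], max=4
Drop 4: O rot1 at col 1 lands with bottom-row=2; cleared 0 line(s) (total 0); column heights now [2 4 4 4 4 2], max=4
Drop 5: S rot2 at col 3 lands with bottom-row=4; cleared 0 line(s) (total 0); column heights now [2 4 4 5 6 6], max=6

Answer: ......
......
......
....##
...##.
.####.
.####.
##..##
.##.##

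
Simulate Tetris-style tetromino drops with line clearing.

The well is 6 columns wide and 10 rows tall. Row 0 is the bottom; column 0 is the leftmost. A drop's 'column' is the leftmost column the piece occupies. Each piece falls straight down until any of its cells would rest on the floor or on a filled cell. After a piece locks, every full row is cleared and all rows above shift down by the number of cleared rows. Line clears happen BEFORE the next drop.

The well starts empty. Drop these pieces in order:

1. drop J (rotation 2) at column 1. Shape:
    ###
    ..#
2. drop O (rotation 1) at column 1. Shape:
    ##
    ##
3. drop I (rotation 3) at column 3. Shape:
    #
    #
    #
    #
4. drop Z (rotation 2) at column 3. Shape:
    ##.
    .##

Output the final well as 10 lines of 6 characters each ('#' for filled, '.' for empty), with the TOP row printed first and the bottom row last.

Answer: ......
......
......
...##.
...###
...#..
.###..
.###..
.###..
...#..

Derivation:
Drop 1: J rot2 at col 1 lands with bottom-row=0; cleared 0 line(s) (total 0); column heights now [0 2 2 2 0 0], max=2
Drop 2: O rot1 at col 1 lands with bottom-row=2; cleared 0 line(s) (total 0); column heights now [0 4 4 2 0 0], max=4
Drop 3: I rot3 at col 3 lands with bottom-row=2; cleared 0 line(s) (total 0); column heights now [0 4 4 6 0 0], max=6
Drop 4: Z rot2 at col 3 lands with bottom-row=5; cleared 0 line(s) (total 0); column heights now [0 4 4 7 7 6], max=7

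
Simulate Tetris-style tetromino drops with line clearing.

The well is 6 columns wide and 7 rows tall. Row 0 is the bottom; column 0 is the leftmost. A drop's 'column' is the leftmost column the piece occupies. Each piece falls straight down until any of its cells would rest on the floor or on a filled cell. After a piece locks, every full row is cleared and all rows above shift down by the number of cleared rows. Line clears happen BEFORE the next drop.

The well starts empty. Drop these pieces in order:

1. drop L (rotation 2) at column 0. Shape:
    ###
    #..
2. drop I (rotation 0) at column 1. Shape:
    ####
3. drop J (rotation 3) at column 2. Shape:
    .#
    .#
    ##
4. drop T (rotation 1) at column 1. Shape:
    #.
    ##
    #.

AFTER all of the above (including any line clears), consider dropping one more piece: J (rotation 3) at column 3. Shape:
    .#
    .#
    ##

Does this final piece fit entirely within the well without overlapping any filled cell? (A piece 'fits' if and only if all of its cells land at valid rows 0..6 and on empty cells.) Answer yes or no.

Answer: no

Derivation:
Drop 1: L rot2 at col 0 lands with bottom-row=0; cleared 0 line(s) (total 0); column heights now [2 2 2 0 0 0], max=2
Drop 2: I rot0 at col 1 lands with bottom-row=2; cleared 0 line(s) (total 0); column heights now [2 3 3 3 3 0], max=3
Drop 3: J rot3 at col 2 lands with bottom-row=3; cleared 0 line(s) (total 0); column heights now [2 3 4 6 3 0], max=6
Drop 4: T rot1 at col 1 lands with bottom-row=3; cleared 0 line(s) (total 0); column heights now [2 6 5 6 3 0], max=6
Test piece J rot3 at col 3 (width 2): heights before test = [2 6 5 6 3 0]; fits = False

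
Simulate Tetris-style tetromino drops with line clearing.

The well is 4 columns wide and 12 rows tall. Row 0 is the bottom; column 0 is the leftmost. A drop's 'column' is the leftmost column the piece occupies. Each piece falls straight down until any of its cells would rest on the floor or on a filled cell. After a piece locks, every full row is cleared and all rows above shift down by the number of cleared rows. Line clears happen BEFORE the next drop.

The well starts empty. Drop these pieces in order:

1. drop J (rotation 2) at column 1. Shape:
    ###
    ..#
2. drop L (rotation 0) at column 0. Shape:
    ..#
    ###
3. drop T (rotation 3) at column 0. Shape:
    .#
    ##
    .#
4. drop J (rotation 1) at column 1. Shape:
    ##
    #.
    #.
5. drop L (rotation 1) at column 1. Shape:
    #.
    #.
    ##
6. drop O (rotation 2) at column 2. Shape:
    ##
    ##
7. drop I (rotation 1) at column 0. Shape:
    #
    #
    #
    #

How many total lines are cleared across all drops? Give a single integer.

Answer: 0

Derivation:
Drop 1: J rot2 at col 1 lands with bottom-row=0; cleared 0 line(s) (total 0); column heights now [0 2 2 2], max=2
Drop 2: L rot0 at col 0 lands with bottom-row=2; cleared 0 line(s) (total 0); column heights now [3 3 4 2], max=4
Drop 3: T rot3 at col 0 lands with bottom-row=3; cleared 0 line(s) (total 0); column heights now [5 6 4 2], max=6
Drop 4: J rot1 at col 1 lands with bottom-row=6; cleared 0 line(s) (total 0); column heights now [5 9 9 2], max=9
Drop 5: L rot1 at col 1 lands with bottom-row=9; cleared 0 line(s) (total 0); column heights now [5 12 10 2], max=12
Drop 6: O rot2 at col 2 lands with bottom-row=10; cleared 0 line(s) (total 0); column heights now [5 12 12 12], max=12
Drop 7: I rot1 at col 0 lands with bottom-row=5; cleared 0 line(s) (total 0); column heights now [9 12 12 12], max=12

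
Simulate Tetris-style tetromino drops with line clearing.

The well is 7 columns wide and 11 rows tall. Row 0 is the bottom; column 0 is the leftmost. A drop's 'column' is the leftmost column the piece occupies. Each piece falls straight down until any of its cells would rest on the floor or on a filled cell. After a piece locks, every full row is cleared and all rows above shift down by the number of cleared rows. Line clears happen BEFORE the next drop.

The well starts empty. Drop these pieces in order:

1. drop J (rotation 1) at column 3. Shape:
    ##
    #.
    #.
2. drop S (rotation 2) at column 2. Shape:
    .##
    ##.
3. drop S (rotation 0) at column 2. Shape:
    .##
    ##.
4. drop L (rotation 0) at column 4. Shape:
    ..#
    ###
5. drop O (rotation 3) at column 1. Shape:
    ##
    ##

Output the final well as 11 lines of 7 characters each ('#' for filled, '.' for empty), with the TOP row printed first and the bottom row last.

Answer: .......
.......
......#
.##.###
.####..
..##...
...##..
..##...
...##..
...#...
...#...

Derivation:
Drop 1: J rot1 at col 3 lands with bottom-row=0; cleared 0 line(s) (total 0); column heights now [0 0 0 3 3 0 0], max=3
Drop 2: S rot2 at col 2 lands with bottom-row=3; cleared 0 line(s) (total 0); column heights now [0 0 4 5 5 0 0], max=5
Drop 3: S rot0 at col 2 lands with bottom-row=5; cleared 0 line(s) (total 0); column heights now [0 0 6 7 7 0 0], max=7
Drop 4: L rot0 at col 4 lands with bottom-row=7; cleared 0 line(s) (total 0); column heights now [0 0 6 7 8 8 9], max=9
Drop 5: O rot3 at col 1 lands with bottom-row=6; cleared 0 line(s) (total 0); column heights now [0 8 8 7 8 8 9], max=9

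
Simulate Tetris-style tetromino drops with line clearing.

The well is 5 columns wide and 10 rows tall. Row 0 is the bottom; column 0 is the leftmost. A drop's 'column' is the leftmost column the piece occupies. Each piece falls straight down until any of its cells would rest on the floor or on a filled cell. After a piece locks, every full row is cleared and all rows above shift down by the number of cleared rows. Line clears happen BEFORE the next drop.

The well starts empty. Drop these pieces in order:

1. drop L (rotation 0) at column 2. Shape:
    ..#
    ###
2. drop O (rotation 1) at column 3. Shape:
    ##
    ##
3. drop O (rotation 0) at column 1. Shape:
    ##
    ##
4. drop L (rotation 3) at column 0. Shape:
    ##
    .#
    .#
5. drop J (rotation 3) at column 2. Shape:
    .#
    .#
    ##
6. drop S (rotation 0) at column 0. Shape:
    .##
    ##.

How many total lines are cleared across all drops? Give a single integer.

Answer: 0

Derivation:
Drop 1: L rot0 at col 2 lands with bottom-row=0; cleared 0 line(s) (total 0); column heights now [0 0 1 1 2], max=2
Drop 2: O rot1 at col 3 lands with bottom-row=2; cleared 0 line(s) (total 0); column heights now [0 0 1 4 4], max=4
Drop 3: O rot0 at col 1 lands with bottom-row=1; cleared 0 line(s) (total 0); column heights now [0 3 3 4 4], max=4
Drop 4: L rot3 at col 0 lands with bottom-row=3; cleared 0 line(s) (total 0); column heights now [6 6 3 4 4], max=6
Drop 5: J rot3 at col 2 lands with bottom-row=4; cleared 0 line(s) (total 0); column heights now [6 6 5 7 4], max=7
Drop 6: S rot0 at col 0 lands with bottom-row=6; cleared 0 line(s) (total 0); column heights now [7 8 8 7 4], max=8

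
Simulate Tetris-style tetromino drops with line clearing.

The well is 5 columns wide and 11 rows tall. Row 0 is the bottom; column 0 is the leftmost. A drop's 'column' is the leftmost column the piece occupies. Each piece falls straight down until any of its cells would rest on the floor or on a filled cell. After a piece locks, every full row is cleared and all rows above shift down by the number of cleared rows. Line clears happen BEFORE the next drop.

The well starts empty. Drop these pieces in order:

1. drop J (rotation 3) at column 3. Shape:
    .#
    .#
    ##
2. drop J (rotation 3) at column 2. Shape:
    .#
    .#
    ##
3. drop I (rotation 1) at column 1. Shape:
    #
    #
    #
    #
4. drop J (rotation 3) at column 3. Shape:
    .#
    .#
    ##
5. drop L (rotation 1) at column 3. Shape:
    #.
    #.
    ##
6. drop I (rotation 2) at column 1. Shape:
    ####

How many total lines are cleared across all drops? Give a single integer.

Drop 1: J rot3 at col 3 lands with bottom-row=0; cleared 0 line(s) (total 0); column heights now [0 0 0 1 3], max=3
Drop 2: J rot3 at col 2 lands with bottom-row=1; cleared 0 line(s) (total 0); column heights now [0 0 2 4 3], max=4
Drop 3: I rot1 at col 1 lands with bottom-row=0; cleared 0 line(s) (total 0); column heights now [0 4 2 4 3], max=4
Drop 4: J rot3 at col 3 lands with bottom-row=4; cleared 0 line(s) (total 0); column heights now [0 4 2 5 7], max=7
Drop 5: L rot1 at col 3 lands with bottom-row=7; cleared 0 line(s) (total 0); column heights now [0 4 2 10 8], max=10
Drop 6: I rot2 at col 1 lands with bottom-row=10; cleared 0 line(s) (total 0); column heights now [0 11 11 11 11], max=11

Answer: 0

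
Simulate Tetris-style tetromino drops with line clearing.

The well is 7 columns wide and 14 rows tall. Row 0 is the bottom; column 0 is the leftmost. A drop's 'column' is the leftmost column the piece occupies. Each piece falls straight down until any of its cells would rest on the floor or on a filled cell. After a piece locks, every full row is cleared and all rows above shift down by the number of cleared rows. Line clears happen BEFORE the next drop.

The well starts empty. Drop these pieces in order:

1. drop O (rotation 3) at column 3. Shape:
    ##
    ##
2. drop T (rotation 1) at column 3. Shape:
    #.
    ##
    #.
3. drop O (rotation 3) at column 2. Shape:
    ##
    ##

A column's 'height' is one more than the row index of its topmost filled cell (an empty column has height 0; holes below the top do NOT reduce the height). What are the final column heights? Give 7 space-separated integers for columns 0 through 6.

Drop 1: O rot3 at col 3 lands with bottom-row=0; cleared 0 line(s) (total 0); column heights now [0 0 0 2 2 0 0], max=2
Drop 2: T rot1 at col 3 lands with bottom-row=2; cleared 0 line(s) (total 0); column heights now [0 0 0 5 4 0 0], max=5
Drop 3: O rot3 at col 2 lands with bottom-row=5; cleared 0 line(s) (total 0); column heights now [0 0 7 7 4 0 0], max=7

Answer: 0 0 7 7 4 0 0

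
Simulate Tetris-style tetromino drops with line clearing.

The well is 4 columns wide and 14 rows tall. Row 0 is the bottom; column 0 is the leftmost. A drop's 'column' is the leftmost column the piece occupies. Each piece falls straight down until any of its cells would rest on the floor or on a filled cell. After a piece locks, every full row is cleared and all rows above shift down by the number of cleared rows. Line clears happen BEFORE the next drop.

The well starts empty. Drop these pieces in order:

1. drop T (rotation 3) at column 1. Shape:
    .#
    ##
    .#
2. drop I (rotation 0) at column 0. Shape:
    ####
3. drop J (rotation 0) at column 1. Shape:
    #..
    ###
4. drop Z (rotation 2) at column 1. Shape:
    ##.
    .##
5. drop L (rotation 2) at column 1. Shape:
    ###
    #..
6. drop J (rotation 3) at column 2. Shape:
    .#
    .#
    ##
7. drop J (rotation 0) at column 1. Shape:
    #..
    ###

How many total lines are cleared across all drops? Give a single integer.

Drop 1: T rot3 at col 1 lands with bottom-row=0; cleared 0 line(s) (total 0); column heights now [0 2 3 0], max=3
Drop 2: I rot0 at col 0 lands with bottom-row=3; cleared 1 line(s) (total 1); column heights now [0 2 3 0], max=3
Drop 3: J rot0 at col 1 lands with bottom-row=3; cleared 0 line(s) (total 1); column heights now [0 5 4 4], max=5
Drop 4: Z rot2 at col 1 lands with bottom-row=4; cleared 0 line(s) (total 1); column heights now [0 6 6 5], max=6
Drop 5: L rot2 at col 1 lands with bottom-row=6; cleared 0 line(s) (total 1); column heights now [0 8 8 8], max=8
Drop 6: J rot3 at col 2 lands with bottom-row=8; cleared 0 line(s) (total 1); column heights now [0 8 9 11], max=11
Drop 7: J rot0 at col 1 lands with bottom-row=11; cleared 0 line(s) (total 1); column heights now [0 13 12 12], max=13

Answer: 1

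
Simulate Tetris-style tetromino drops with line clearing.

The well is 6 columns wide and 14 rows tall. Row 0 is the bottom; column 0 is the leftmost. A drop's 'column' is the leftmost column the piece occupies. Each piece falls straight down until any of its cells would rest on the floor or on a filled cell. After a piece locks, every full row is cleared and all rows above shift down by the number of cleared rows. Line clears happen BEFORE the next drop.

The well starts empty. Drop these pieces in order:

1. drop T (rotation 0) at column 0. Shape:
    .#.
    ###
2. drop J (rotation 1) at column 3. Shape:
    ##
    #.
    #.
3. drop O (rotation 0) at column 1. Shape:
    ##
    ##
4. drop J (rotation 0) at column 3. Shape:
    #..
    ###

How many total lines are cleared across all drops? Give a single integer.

Drop 1: T rot0 at col 0 lands with bottom-row=0; cleared 0 line(s) (total 0); column heights now [1 2 1 0 0 0], max=2
Drop 2: J rot1 at col 3 lands with bottom-row=0; cleared 0 line(s) (total 0); column heights now [1 2 1 3 3 0], max=3
Drop 3: O rot0 at col 1 lands with bottom-row=2; cleared 0 line(s) (total 0); column heights now [1 4 4 3 3 0], max=4
Drop 4: J rot0 at col 3 lands with bottom-row=3; cleared 0 line(s) (total 0); column heights now [1 4 4 5 4 4], max=5

Answer: 0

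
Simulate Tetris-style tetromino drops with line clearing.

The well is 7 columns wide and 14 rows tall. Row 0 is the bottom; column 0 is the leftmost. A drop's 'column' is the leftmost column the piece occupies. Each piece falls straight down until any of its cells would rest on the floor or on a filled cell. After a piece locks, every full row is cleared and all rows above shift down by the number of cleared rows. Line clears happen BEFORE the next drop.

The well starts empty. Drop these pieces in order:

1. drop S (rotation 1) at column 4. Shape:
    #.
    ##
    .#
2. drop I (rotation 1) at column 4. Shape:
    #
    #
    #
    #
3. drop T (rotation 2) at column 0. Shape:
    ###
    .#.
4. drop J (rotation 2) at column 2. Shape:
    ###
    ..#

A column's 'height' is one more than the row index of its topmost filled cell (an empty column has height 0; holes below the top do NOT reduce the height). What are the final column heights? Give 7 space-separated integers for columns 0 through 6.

Answer: 2 2 9 9 9 2 0

Derivation:
Drop 1: S rot1 at col 4 lands with bottom-row=0; cleared 0 line(s) (total 0); column heights now [0 0 0 0 3 2 0], max=3
Drop 2: I rot1 at col 4 lands with bottom-row=3; cleared 0 line(s) (total 0); column heights now [0 0 0 0 7 2 0], max=7
Drop 3: T rot2 at col 0 lands with bottom-row=0; cleared 0 line(s) (total 0); column heights now [2 2 2 0 7 2 0], max=7
Drop 4: J rot2 at col 2 lands with bottom-row=7; cleared 0 line(s) (total 0); column heights now [2 2 9 9 9 2 0], max=9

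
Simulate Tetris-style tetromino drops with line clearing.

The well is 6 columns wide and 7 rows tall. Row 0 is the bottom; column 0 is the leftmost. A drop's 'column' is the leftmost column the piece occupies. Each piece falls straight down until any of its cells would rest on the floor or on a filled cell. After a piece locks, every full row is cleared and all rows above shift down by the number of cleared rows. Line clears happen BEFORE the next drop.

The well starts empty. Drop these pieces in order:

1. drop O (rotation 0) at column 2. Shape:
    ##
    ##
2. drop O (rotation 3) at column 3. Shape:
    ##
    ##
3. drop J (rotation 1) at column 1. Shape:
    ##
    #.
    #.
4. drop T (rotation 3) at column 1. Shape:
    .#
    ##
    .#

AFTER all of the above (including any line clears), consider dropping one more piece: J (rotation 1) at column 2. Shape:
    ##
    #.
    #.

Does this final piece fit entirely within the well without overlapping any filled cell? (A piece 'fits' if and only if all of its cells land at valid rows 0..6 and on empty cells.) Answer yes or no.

Drop 1: O rot0 at col 2 lands with bottom-row=0; cleared 0 line(s) (total 0); column heights now [0 0 2 2 0 0], max=2
Drop 2: O rot3 at col 3 lands with bottom-row=2; cleared 0 line(s) (total 0); column heights now [0 0 2 4 4 0], max=4
Drop 3: J rot1 at col 1 lands with bottom-row=0; cleared 0 line(s) (total 0); column heights now [0 3 3 4 4 0], max=4
Drop 4: T rot3 at col 1 lands with bottom-row=3; cleared 0 line(s) (total 0); column heights now [0 5 6 4 4 0], max=6
Test piece J rot1 at col 2 (width 2): heights before test = [0 5 6 4 4 0]; fits = False

Answer: no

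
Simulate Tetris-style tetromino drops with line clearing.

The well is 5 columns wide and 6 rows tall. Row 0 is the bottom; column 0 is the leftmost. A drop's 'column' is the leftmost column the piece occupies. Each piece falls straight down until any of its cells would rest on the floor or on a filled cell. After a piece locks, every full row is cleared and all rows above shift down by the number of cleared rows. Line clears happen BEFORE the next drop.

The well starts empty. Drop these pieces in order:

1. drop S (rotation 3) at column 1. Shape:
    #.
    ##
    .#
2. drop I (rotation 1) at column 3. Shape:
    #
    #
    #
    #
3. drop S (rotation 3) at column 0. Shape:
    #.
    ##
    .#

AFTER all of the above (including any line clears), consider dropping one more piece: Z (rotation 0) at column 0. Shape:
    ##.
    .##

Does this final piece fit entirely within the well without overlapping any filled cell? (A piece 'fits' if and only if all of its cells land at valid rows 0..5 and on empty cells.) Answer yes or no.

Drop 1: S rot3 at col 1 lands with bottom-row=0; cleared 0 line(s) (total 0); column heights now [0 3 2 0 0], max=3
Drop 2: I rot1 at col 3 lands with bottom-row=0; cleared 0 line(s) (total 0); column heights now [0 3 2 4 0], max=4
Drop 3: S rot3 at col 0 lands with bottom-row=3; cleared 0 line(s) (total 0); column heights now [6 5 2 4 0], max=6
Test piece Z rot0 at col 0 (width 3): heights before test = [6 5 2 4 0]; fits = False

Answer: no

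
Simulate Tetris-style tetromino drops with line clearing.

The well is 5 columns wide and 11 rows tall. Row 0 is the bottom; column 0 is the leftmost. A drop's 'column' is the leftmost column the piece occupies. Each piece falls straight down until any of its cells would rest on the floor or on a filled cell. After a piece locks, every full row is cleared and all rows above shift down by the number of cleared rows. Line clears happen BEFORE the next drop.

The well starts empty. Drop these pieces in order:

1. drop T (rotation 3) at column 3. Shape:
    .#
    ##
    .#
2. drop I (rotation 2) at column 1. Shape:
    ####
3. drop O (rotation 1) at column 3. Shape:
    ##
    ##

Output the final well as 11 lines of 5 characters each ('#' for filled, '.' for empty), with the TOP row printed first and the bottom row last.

Answer: .....
.....
.....
.....
.....
...##
...##
.####
....#
...##
....#

Derivation:
Drop 1: T rot3 at col 3 lands with bottom-row=0; cleared 0 line(s) (total 0); column heights now [0 0 0 2 3], max=3
Drop 2: I rot2 at col 1 lands with bottom-row=3; cleared 0 line(s) (total 0); column heights now [0 4 4 4 4], max=4
Drop 3: O rot1 at col 3 lands with bottom-row=4; cleared 0 line(s) (total 0); column heights now [0 4 4 6 6], max=6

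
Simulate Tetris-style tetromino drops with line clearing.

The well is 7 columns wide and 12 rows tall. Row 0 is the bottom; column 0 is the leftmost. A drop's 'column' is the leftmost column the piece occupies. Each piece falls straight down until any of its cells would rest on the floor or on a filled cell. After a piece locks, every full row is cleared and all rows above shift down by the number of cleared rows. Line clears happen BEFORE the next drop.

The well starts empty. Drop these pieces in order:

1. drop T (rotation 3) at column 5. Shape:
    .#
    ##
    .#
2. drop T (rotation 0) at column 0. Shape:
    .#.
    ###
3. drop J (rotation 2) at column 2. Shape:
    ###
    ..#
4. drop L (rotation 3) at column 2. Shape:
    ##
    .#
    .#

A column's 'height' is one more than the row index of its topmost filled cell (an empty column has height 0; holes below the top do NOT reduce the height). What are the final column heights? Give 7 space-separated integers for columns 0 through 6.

Drop 1: T rot3 at col 5 lands with bottom-row=0; cleared 0 line(s) (total 0); column heights now [0 0 0 0 0 2 3], max=3
Drop 2: T rot0 at col 0 lands with bottom-row=0; cleared 0 line(s) (total 0); column heights now [1 2 1 0 0 2 3], max=3
Drop 3: J rot2 at col 2 lands with bottom-row=0; cleared 0 line(s) (total 0); column heights now [1 2 2 2 2 2 3], max=3
Drop 4: L rot3 at col 2 lands with bottom-row=2; cleared 0 line(s) (total 0); column heights now [1 2 5 5 2 2 3], max=5

Answer: 1 2 5 5 2 2 3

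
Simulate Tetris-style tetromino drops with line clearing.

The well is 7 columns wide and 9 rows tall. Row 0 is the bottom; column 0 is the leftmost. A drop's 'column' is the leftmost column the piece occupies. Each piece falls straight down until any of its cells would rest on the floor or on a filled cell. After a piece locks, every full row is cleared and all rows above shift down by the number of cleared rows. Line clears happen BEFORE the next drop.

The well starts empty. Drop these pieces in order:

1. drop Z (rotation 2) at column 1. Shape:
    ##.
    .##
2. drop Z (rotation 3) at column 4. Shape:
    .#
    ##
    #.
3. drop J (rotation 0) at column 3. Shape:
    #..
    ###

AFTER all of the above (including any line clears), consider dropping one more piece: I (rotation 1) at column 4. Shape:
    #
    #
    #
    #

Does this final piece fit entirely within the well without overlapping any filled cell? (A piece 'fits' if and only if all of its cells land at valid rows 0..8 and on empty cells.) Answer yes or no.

Drop 1: Z rot2 at col 1 lands with bottom-row=0; cleared 0 line(s) (total 0); column heights now [0 2 2 1 0 0 0], max=2
Drop 2: Z rot3 at col 4 lands with bottom-row=0; cleared 0 line(s) (total 0); column heights now [0 2 2 1 2 3 0], max=3
Drop 3: J rot0 at col 3 lands with bottom-row=3; cleared 0 line(s) (total 0); column heights now [0 2 2 5 4 4 0], max=5
Test piece I rot1 at col 4 (width 1): heights before test = [0 2 2 5 4 4 0]; fits = True

Answer: yes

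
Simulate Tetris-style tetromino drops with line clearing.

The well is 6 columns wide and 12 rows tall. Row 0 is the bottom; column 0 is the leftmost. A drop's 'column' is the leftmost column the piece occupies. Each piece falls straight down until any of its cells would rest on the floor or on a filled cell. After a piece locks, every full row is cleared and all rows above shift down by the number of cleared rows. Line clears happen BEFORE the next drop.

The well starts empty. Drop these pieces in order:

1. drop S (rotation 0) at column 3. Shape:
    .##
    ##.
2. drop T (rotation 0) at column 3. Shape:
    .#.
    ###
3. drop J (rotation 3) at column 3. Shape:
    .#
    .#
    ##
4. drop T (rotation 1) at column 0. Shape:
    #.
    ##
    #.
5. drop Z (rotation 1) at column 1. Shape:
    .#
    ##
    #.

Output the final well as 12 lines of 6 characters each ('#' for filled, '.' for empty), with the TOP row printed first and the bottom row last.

Drop 1: S rot0 at col 3 lands with bottom-row=0; cleared 0 line(s) (total 0); column heights now [0 0 0 1 2 2], max=2
Drop 2: T rot0 at col 3 lands with bottom-row=2; cleared 0 line(s) (total 0); column heights now [0 0 0 3 4 3], max=4
Drop 3: J rot3 at col 3 lands with bottom-row=4; cleared 0 line(s) (total 0); column heights now [0 0 0 5 7 3], max=7
Drop 4: T rot1 at col 0 lands with bottom-row=0; cleared 0 line(s) (total 0); column heights now [3 2 0 5 7 3], max=7
Drop 5: Z rot1 at col 1 lands with bottom-row=2; cleared 0 line(s) (total 0); column heights now [3 4 5 5 7 3], max=7

Answer: ......
......
......
......
......
....#.
....#.
..###.
.##.#.
##.###
##..##
#..##.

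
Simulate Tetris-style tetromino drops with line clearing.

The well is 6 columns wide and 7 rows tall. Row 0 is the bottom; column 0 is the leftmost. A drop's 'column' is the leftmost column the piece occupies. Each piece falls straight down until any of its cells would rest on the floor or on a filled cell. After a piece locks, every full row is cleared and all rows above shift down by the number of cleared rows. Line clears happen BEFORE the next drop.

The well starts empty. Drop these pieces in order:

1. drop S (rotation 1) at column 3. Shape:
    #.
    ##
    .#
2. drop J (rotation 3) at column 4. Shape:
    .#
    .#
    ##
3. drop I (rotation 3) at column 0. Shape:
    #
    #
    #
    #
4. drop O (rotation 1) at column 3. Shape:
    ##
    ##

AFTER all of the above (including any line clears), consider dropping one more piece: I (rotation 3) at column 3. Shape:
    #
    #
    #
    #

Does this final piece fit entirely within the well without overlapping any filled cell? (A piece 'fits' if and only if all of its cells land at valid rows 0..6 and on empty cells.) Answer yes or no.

Drop 1: S rot1 at col 3 lands with bottom-row=0; cleared 0 line(s) (total 0); column heights now [0 0 0 3 2 0], max=3
Drop 2: J rot3 at col 4 lands with bottom-row=2; cleared 0 line(s) (total 0); column heights now [0 0 0 3 3 5], max=5
Drop 3: I rot3 at col 0 lands with bottom-row=0; cleared 0 line(s) (total 0); column heights now [4 0 0 3 3 5], max=5
Drop 4: O rot1 at col 3 lands with bottom-row=3; cleared 0 line(s) (total 0); column heights now [4 0 0 5 5 5], max=5
Test piece I rot3 at col 3 (width 1): heights before test = [4 0 0 5 5 5]; fits = False

Answer: no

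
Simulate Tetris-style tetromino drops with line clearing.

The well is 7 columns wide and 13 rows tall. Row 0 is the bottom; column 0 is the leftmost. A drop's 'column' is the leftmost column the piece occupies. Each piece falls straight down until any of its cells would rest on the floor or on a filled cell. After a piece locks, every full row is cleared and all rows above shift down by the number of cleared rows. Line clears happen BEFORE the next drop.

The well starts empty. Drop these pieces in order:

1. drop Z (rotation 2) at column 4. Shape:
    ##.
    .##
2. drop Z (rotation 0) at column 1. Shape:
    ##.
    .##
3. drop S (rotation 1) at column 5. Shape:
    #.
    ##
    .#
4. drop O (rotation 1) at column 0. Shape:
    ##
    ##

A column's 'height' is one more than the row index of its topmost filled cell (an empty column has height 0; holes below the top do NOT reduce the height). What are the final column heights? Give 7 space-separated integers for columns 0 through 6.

Drop 1: Z rot2 at col 4 lands with bottom-row=0; cleared 0 line(s) (total 0); column heights now [0 0 0 0 2 2 1], max=2
Drop 2: Z rot0 at col 1 lands with bottom-row=0; cleared 0 line(s) (total 0); column heights now [0 2 2 1 2 2 1], max=2
Drop 3: S rot1 at col 5 lands with bottom-row=1; cleared 0 line(s) (total 0); column heights now [0 2 2 1 2 4 3], max=4
Drop 4: O rot1 at col 0 lands with bottom-row=2; cleared 0 line(s) (total 0); column heights now [4 4 2 1 2 4 3], max=4

Answer: 4 4 2 1 2 4 3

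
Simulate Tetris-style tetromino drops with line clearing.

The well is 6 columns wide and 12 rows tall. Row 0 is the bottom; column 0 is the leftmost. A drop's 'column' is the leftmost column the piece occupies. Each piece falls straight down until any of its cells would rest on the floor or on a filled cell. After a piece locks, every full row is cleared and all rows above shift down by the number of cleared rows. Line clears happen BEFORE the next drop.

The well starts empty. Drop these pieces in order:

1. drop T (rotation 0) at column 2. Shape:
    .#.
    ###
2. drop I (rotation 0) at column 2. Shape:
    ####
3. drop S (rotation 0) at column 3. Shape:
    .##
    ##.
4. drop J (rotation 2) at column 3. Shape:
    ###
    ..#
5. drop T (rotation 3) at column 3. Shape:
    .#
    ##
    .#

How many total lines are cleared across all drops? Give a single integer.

Answer: 0

Derivation:
Drop 1: T rot0 at col 2 lands with bottom-row=0; cleared 0 line(s) (total 0); column heights now [0 0 1 2 1 0], max=2
Drop 2: I rot0 at col 2 lands with bottom-row=2; cleared 0 line(s) (total 0); column heights now [0 0 3 3 3 3], max=3
Drop 3: S rot0 at col 3 lands with bottom-row=3; cleared 0 line(s) (total 0); column heights now [0 0 3 4 5 5], max=5
Drop 4: J rot2 at col 3 lands with bottom-row=5; cleared 0 line(s) (total 0); column heights now [0 0 3 7 7 7], max=7
Drop 5: T rot3 at col 3 lands with bottom-row=7; cleared 0 line(s) (total 0); column heights now [0 0 3 9 10 7], max=10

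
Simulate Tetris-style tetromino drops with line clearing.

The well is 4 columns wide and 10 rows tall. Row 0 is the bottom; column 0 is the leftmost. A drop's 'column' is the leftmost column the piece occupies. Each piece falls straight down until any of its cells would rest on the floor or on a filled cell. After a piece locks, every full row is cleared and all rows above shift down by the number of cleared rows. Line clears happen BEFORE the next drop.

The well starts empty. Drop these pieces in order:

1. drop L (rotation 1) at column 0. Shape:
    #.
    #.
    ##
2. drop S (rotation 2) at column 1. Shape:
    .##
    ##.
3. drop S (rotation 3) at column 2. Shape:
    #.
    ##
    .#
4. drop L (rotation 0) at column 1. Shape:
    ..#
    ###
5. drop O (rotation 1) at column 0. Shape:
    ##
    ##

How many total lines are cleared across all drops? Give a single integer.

Answer: 0

Derivation:
Drop 1: L rot1 at col 0 lands with bottom-row=0; cleared 0 line(s) (total 0); column heights now [3 1 0 0], max=3
Drop 2: S rot2 at col 1 lands with bottom-row=1; cleared 0 line(s) (total 0); column heights now [3 2 3 3], max=3
Drop 3: S rot3 at col 2 lands with bottom-row=3; cleared 0 line(s) (total 0); column heights now [3 2 6 5], max=6
Drop 4: L rot0 at col 1 lands with bottom-row=6; cleared 0 line(s) (total 0); column heights now [3 7 7 8], max=8
Drop 5: O rot1 at col 0 lands with bottom-row=7; cleared 0 line(s) (total 0); column heights now [9 9 7 8], max=9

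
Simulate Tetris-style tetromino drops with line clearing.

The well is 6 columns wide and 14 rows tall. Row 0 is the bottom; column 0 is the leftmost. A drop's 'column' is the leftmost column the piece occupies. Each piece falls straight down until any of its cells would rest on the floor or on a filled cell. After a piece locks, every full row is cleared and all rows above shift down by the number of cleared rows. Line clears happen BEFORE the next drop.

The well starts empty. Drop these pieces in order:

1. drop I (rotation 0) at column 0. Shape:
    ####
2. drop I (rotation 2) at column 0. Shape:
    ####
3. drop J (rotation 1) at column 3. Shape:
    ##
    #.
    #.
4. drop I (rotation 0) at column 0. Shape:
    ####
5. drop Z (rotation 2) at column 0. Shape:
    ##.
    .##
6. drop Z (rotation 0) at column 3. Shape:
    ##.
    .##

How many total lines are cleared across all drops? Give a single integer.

Drop 1: I rot0 at col 0 lands with bottom-row=0; cleared 0 line(s) (total 0); column heights now [1 1 1 1 0 0], max=1
Drop 2: I rot2 at col 0 lands with bottom-row=1; cleared 0 line(s) (total 0); column heights now [2 2 2 2 0 0], max=2
Drop 3: J rot1 at col 3 lands with bottom-row=2; cleared 0 line(s) (total 0); column heights now [2 2 2 5 5 0], max=5
Drop 4: I rot0 at col 0 lands with bottom-row=5; cleared 0 line(s) (total 0); column heights now [6 6 6 6 5 0], max=6
Drop 5: Z rot2 at col 0 lands with bottom-row=6; cleared 0 line(s) (total 0); column heights now [8 8 7 6 5 0], max=8
Drop 6: Z rot0 at col 3 lands with bottom-row=5; cleared 1 line(s) (total 1); column heights now [7 7 6 6 6 0], max=7

Answer: 1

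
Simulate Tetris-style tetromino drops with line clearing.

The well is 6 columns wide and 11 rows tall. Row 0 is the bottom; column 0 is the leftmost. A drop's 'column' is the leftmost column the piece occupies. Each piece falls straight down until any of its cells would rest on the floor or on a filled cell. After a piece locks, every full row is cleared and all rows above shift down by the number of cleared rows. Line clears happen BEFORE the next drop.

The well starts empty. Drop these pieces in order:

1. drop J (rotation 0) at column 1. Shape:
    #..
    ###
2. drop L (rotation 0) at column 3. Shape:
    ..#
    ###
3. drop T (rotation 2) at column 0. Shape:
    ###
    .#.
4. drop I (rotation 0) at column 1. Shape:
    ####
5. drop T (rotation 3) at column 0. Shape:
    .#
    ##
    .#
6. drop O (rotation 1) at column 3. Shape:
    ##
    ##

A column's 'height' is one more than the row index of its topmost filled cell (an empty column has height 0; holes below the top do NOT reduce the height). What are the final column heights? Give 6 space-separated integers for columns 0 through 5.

Drop 1: J rot0 at col 1 lands with bottom-row=0; cleared 0 line(s) (total 0); column heights now [0 2 1 1 0 0], max=2
Drop 2: L rot0 at col 3 lands with bottom-row=1; cleared 0 line(s) (total 0); column heights now [0 2 1 2 2 3], max=3
Drop 3: T rot2 at col 0 lands with bottom-row=2; cleared 0 line(s) (total 0); column heights now [4 4 4 2 2 3], max=4
Drop 4: I rot0 at col 1 lands with bottom-row=4; cleared 0 line(s) (total 0); column heights now [4 5 5 5 5 3], max=5
Drop 5: T rot3 at col 0 lands with bottom-row=5; cleared 0 line(s) (total 0); column heights now [7 8 5 5 5 3], max=8
Drop 6: O rot1 at col 3 lands with bottom-row=5; cleared 0 line(s) (total 0); column heights now [7 8 5 7 7 3], max=8

Answer: 7 8 5 7 7 3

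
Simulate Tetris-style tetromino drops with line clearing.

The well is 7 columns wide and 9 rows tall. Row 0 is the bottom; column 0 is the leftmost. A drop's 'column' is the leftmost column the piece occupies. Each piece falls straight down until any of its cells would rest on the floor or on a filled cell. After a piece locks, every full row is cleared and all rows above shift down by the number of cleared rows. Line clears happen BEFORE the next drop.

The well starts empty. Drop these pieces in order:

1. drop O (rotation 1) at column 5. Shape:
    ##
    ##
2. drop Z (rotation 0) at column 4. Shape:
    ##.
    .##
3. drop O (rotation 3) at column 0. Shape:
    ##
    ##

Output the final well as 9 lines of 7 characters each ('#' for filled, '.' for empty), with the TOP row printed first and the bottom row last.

Drop 1: O rot1 at col 5 lands with bottom-row=0; cleared 0 line(s) (total 0); column heights now [0 0 0 0 0 2 2], max=2
Drop 2: Z rot0 at col 4 lands with bottom-row=2; cleared 0 line(s) (total 0); column heights now [0 0 0 0 4 4 3], max=4
Drop 3: O rot3 at col 0 lands with bottom-row=0; cleared 0 line(s) (total 0); column heights now [2 2 0 0 4 4 3], max=4

Answer: .......
.......
.......
.......
.......
....##.
.....##
##...##
##...##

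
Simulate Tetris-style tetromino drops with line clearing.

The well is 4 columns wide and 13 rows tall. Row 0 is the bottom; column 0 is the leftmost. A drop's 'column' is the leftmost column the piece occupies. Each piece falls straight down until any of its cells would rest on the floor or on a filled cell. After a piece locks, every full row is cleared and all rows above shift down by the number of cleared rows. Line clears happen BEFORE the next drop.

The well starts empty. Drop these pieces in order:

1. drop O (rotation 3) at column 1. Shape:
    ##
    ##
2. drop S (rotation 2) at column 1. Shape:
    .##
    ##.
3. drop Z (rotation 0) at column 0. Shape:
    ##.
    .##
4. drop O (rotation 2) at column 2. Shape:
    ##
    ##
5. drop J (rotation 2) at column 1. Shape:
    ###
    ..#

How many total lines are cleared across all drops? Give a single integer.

Answer: 1

Derivation:
Drop 1: O rot3 at col 1 lands with bottom-row=0; cleared 0 line(s) (total 0); column heights now [0 2 2 0], max=2
Drop 2: S rot2 at col 1 lands with bottom-row=2; cleared 0 line(s) (total 0); column heights now [0 3 4 4], max=4
Drop 3: Z rot0 at col 0 lands with bottom-row=4; cleared 0 line(s) (total 0); column heights now [6 6 5 4], max=6
Drop 4: O rot2 at col 2 lands with bottom-row=5; cleared 1 line(s) (total 1); column heights now [0 5 6 6], max=6
Drop 5: J rot2 at col 1 lands with bottom-row=6; cleared 0 line(s) (total 1); column heights now [0 8 8 8], max=8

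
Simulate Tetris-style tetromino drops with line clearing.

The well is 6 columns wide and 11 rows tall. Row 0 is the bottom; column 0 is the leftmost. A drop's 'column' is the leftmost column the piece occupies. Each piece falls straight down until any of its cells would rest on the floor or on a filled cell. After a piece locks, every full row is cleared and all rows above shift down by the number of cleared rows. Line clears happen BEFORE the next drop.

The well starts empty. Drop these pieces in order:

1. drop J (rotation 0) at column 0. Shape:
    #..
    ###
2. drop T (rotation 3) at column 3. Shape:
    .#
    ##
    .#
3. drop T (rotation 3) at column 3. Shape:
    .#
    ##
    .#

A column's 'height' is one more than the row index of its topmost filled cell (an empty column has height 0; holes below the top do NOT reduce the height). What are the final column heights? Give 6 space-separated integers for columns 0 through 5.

Drop 1: J rot0 at col 0 lands with bottom-row=0; cleared 0 line(s) (total 0); column heights now [2 1 1 0 0 0], max=2
Drop 2: T rot3 at col 3 lands with bottom-row=0; cleared 0 line(s) (total 0); column heights now [2 1 1 2 3 0], max=3
Drop 3: T rot3 at col 3 lands with bottom-row=3; cleared 0 line(s) (total 0); column heights now [2 1 1 5 6 0], max=6

Answer: 2 1 1 5 6 0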